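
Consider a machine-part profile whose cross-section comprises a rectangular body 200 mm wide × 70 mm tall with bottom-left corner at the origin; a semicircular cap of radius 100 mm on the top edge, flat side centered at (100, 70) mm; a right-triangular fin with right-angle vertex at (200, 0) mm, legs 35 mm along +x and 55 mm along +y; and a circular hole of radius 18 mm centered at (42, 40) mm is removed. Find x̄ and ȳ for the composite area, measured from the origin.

rectangular body: A = 200 × 70 = 14000.00, centroid at (100.00, 35.00).
semicircular top: A = ½π·100² = 15707.96, centroid at (100.00, 112.44).
triangular fin: A = ½·35·55 = 962.50, centroid at (211.67, 18.33).
hole: A = −π·18² = -1017.88, centroid at (42.00, 40.00).
ΣA = 29652.59 mm²
ΣAx̄ = (14000.00)(100.00) + (15707.96)(100.00) + (962.50)(211.67) + (-1017.88)(42.00) = 3131774.70 mm³
ΣAȳ = (14000.00)(35.00) + (15707.96)(112.44) + (962.50)(18.33) + (-1017.88)(40.00) = 2233154.89 mm³
x̄ = 3131774.70 / 29652.59 = 105.62 mm
ȳ = 2233154.89 / 29652.59 = 75.31 mm

x̄ = 105.62 mm, ȳ = 75.31 mm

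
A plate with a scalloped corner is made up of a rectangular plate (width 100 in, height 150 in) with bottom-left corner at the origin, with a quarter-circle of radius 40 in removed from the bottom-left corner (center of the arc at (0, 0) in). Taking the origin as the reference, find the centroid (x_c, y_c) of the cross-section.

Part | A | x̄ᵢ | ȳᵢ | A·x̄ᵢ | A·ȳᵢ
plate | 15000.00 | 50.00 | 75.00 | 750000.00 | 1125000.00
removed quarter-circle | -1256.64 | 16.98 | 16.98 | -21333.33 | -21333.33
Σ | 13743.36 |  |  | 728666.67 | 1103666.67
x_c = 728666.67 / 13743.36 = 53.02 in
y_c = 1103666.67 / 13743.36 = 80.31 in

x_c = 53.02 in, y_c = 80.31 in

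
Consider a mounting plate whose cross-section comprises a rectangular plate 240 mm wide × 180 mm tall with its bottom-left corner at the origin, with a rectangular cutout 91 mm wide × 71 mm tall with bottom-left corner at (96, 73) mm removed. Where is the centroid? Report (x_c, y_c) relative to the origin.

plate: A = 240 × 180 = 43200.00, centroid at (120.00, 90.00).
hole: A = −(91 × 71) = -6461.00, centroid at (141.50, 108.50).
ΣA = 36739.00 mm², ΣAx_c = 4269768.50 mm³, ΣAy_c = 3186981.50 mm³.
x_c = 4269768.50/36739.00 = 116.22 mm; y_c = 3186981.50/36739.00 = 86.75 mm.

x_c = 116.22 mm, y_c = 86.75 mm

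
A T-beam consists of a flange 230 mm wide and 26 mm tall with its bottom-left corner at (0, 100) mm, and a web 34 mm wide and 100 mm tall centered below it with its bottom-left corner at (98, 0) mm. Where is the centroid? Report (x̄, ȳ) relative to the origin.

Part | A | x̄ᵢ | ȳᵢ | A·x̄ᵢ | A·ȳᵢ
web | 3400.00 | 115.00 | 50.00 | 391000.00 | 170000.00
flange | 5980.00 | 115.00 | 113.00 | 687700.00 | 675740.00
Σ | 9380.00 |  |  | 1078700.00 | 845740.00
x̄ = 1078700.00 / 9380.00 = 115.00 mm
ȳ = 845740.00 / 9380.00 = 90.16 mm

x̄ = 115.00 mm, ȳ = 90.16 mm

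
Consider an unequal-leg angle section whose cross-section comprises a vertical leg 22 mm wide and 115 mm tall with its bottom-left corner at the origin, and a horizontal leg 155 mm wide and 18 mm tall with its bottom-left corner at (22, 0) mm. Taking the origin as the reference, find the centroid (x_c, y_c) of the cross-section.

x_c = 57.41 mm, y_c = 32.06 mm

Part | A | x̄ᵢ | ȳᵢ | A·x̄ᵢ | A·ȳᵢ
vertical leg | 2530.00 | 11.00 | 57.50 | 27830.00 | 145475.00
horizontal leg | 2790.00 | 99.50 | 9.00 | 277605.00 | 25110.00
Σ | 5320.00 |  |  | 305435.00 | 170585.00
x_c = 305435.00 / 5320.00 = 57.41 mm
y_c = 170585.00 / 5320.00 = 32.06 mm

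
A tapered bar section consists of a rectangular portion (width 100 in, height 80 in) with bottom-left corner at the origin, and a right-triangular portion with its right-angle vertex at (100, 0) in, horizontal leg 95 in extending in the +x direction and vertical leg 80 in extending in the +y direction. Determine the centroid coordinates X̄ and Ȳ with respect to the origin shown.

rectangular portion: A = 100 × 80 = 8000.00, centroid at (50.00, 40.00).
triangular portion: A = ½·95·80 = 3800.00, centroid at (131.67, 26.67).
ΣA = 11800.00 in², ΣAX̄ = 900333.33 in³, ΣAȲ = 421333.33 in³.
X̄ = 900333.33/11800.00 = 76.30 in; Ȳ = 421333.33/11800.00 = 35.71 in.

X̄ = 76.30 in, Ȳ = 35.71 in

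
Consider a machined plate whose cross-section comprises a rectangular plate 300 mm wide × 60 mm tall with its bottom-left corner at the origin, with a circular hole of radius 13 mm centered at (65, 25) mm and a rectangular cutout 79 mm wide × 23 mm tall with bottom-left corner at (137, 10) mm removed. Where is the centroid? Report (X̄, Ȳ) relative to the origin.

Part | A | x̄ᵢ | ȳᵢ | A·x̄ᵢ | A·ȳᵢ
plate | 18000.00 | 150.00 | 30.00 | 2700000.00 | 540000.00
hole 1 | -530.93 | 65.00 | 25.00 | -34510.40 | -13273.23
hole 2 | -1817.00 | 176.50 | 21.50 | -320700.50 | -39065.50
Σ | 15652.07 |  |  | 2344789.10 | 487661.27
X̄ = 2344789.10 / 15652.07 = 149.81 mm
Ȳ = 487661.27 / 15652.07 = 31.16 mm

X̄ = 149.81 mm, Ȳ = 31.16 mm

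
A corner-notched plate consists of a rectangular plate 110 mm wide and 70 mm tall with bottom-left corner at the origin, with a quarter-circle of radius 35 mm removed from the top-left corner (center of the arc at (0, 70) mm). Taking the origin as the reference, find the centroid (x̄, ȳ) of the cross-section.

Part | A | x̄ᵢ | ȳᵢ | A·x̄ᵢ | A·ȳᵢ
plate | 7700.00 | 55.00 | 35.00 | 423500.00 | 269500.00
removed quarter-circle | -962.11 | 14.85 | 55.15 | -14291.67 | -53056.23
Σ | 6737.89 |  |  | 409208.33 | 216443.77
x̄ = 409208.33 / 6737.89 = 60.73 mm
ȳ = 216443.77 / 6737.89 = 32.12 mm

x̄ = 60.73 mm, ȳ = 32.12 mm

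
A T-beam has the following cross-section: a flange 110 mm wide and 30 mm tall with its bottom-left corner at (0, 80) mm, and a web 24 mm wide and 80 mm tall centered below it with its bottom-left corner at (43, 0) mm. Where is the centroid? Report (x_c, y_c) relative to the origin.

x_c = 55.00 mm, y_c = 74.77 mm

web: A = 24 × 80 = 1920.00, centroid at (55.00, 40.00).
flange: A = 110 × 30 = 3300.00, centroid at (55.00, 95.00).
ΣA = 5220.00 mm²
ΣAx_c = (1920.00)(55.00) + (3300.00)(55.00) = 287100.00 mm³
ΣAy_c = (1920.00)(40.00) + (3300.00)(95.00) = 390300.00 mm³
x_c = 287100.00 / 5220.00 = 55.00 mm
y_c = 390300.00 / 5220.00 = 74.77 mm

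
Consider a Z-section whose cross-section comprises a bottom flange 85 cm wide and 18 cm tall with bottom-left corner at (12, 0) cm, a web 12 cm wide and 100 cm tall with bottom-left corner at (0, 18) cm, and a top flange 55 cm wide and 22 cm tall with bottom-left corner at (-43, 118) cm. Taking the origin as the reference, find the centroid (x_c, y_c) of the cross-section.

Part | A | x̄ᵢ | ȳᵢ | A·x̄ᵢ | A·ȳᵢ
bottom flange | 1530.00 | 54.50 | 9.00 | 83385.00 | 13770.00
web | 1200.00 | 6.00 | 68.00 | 7200.00 | 81600.00
top flange | 1210.00 | -15.50 | 129.00 | -18755.00 | 156090.00
Σ | 3940.00 |  |  | 71830.00 | 251460.00
x_c = 71830.00 / 3940.00 = 18.23 cm
y_c = 251460.00 / 3940.00 = 63.82 cm

x_c = 18.23 cm, y_c = 63.82 cm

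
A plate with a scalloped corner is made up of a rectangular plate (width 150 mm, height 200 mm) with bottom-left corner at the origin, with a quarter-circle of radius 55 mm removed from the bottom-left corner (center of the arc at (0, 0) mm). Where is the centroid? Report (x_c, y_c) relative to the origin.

Part | A | x̄ᵢ | ȳᵢ | A·x̄ᵢ | A·ȳᵢ
plate | 30000.00 | 75.00 | 100.00 | 2250000.00 | 3000000.00
removed quarter-circle | -2375.83 | 23.34 | 23.34 | -55458.33 | -55458.33
Σ | 27624.17 |  |  | 2194541.67 | 2944541.67
x_c = 2194541.67 / 27624.17 = 79.44 mm
y_c = 2944541.67 / 27624.17 = 106.59 mm

x_c = 79.44 mm, y_c = 106.59 mm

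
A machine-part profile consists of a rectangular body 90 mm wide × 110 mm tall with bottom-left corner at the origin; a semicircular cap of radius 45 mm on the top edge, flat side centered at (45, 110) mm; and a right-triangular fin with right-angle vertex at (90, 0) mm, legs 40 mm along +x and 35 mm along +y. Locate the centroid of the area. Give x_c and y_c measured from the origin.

Part | A | x̄ᵢ | ȳᵢ | A·x̄ᵢ | A·ȳᵢ
rectangular body | 9900.00 | 45.00 | 55.00 | 445500.00 | 544500.00
semicircular top | 3180.86 | 45.00 | 129.10 | 143138.82 | 410644.88
triangular fin | 700.00 | 103.33 | 11.67 | 72333.33 | 8166.67
Σ | 13780.86 |  |  | 660972.15 | 963311.55
x_c = 660972.15 / 13780.86 = 47.96 mm
y_c = 963311.55 / 13780.86 = 69.90 mm

x_c = 47.96 mm, y_c = 69.90 mm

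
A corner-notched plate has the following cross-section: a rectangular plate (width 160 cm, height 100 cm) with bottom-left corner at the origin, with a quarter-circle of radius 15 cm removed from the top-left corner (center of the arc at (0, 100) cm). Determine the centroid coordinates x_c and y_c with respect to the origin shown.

Part | A | x̄ᵢ | ȳᵢ | A·x̄ᵢ | A·ȳᵢ
plate | 16000.00 | 80.00 | 50.00 | 1280000.00 | 800000.00
removed quarter-circle | -176.71 | 6.37 | 93.63 | -1125.00 | -16546.46
Σ | 15823.29 |  |  | 1278875.00 | 783453.54
x_c = 1278875.00 / 15823.29 = 80.82 cm
y_c = 783453.54 / 15823.29 = 49.51 cm

x_c = 80.82 cm, y_c = 49.51 cm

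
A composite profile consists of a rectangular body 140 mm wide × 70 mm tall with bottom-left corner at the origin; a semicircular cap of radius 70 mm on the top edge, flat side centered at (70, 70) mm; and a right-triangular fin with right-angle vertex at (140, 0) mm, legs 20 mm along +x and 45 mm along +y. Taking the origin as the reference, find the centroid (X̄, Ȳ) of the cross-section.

rectangular body: A = 140 × 70 = 9800.00, centroid at (70.00, 35.00).
semicircular top: A = ½π·70² = 7696.90, centroid at (70.00, 99.71).
triangular fin: A = ½·20·45 = 450.00, centroid at (146.67, 15.00).
ΣA = 17946.90 mm²
ΣAX̄ = (9800.00)(70.00) + (7696.90)(70.00) + (450.00)(146.67) = 1290783.14 mm³
ΣAȲ = (9800.00)(35.00) + (7696.90)(99.71) + (450.00)(15.00) = 1117199.81 mm³
X̄ = 1290783.14 / 17946.90 = 71.92 mm
Ȳ = 1117199.81 / 17946.90 = 62.25 mm

X̄ = 71.92 mm, Ȳ = 62.25 mm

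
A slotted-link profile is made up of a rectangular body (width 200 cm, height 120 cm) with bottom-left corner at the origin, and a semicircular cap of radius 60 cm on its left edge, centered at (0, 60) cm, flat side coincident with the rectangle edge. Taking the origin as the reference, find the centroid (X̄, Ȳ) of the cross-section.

X̄ = 76.08 cm, Ȳ = 60.00 cm

rectangular body: A = 200 × 120 = 24000.00, centroid at (100.00, 60.00).
semicircular end: A = ½π·60² = 5654.87, centroid at (-25.46, 60.00).
ΣA = 29654.87 cm²
ΣAX̄ = (24000.00)(100.00) + (5654.87)(-25.46) = 2256000.00 cm³
ΣAȲ = (24000.00)(60.00) + (5654.87)(60.00) = 1779292.01 cm³
X̄ = 2256000.00 / 29654.87 = 76.08 cm
Ȳ = 1779292.01 / 29654.87 = 60.00 cm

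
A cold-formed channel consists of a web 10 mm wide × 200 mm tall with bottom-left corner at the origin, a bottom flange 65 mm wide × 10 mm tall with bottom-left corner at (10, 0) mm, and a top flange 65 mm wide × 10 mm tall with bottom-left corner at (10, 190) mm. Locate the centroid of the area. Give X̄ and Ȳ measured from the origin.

web: A = 10 × 200 = 2000.00, centroid at (5.00, 100.00).
bottom flange: A = 65 × 10 = 650.00, centroid at (42.50, 5.00).
top flange: A = 65 × 10 = 650.00, centroid at (42.50, 195.00).
ΣA = 3300.00 mm², ΣAX̄ = 65250.00 mm³, ΣAȲ = 330000.00 mm³.
X̄ = 65250.00/3300.00 = 19.77 mm; Ȳ = 330000.00/3300.00 = 100.00 mm.

X̄ = 19.77 mm, Ȳ = 100.00 mm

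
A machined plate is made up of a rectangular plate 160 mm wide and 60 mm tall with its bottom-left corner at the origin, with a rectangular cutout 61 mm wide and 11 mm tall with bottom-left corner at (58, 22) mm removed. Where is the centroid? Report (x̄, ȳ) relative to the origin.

x̄ = 79.36 mm, ȳ = 30.19 mm

plate: A = 160 × 60 = 9600.00, centroid at (80.00, 30.00).
hole: A = −(61 × 11) = -671.00, centroid at (88.50, 27.50).
ΣA = 8929.00 mm²
ΣAx̄ = (9600.00)(80.00) + (-671.00)(88.50) = 708616.50 mm³
ΣAȳ = (9600.00)(30.00) + (-671.00)(27.50) = 269547.50 mm³
x̄ = 708616.50 / 8929.00 = 79.36 mm
ȳ = 269547.50 / 8929.00 = 30.19 mm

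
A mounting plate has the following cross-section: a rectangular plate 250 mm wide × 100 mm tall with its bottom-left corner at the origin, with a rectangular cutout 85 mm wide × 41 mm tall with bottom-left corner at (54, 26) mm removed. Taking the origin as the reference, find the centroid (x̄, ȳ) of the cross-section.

x̄ = 129.62 mm, ȳ = 50.57 mm

Part | A | x̄ᵢ | ȳᵢ | A·x̄ᵢ | A·ȳᵢ
plate | 25000.00 | 125.00 | 50.00 | 3125000.00 | 1250000.00
hole | -3485.00 | 96.50 | 46.50 | -336302.50 | -162052.50
Σ | 21515.00 |  |  | 2788697.50 | 1087947.50
x̄ = 2788697.50 / 21515.00 = 129.62 mm
ȳ = 1087947.50 / 21515.00 = 50.57 mm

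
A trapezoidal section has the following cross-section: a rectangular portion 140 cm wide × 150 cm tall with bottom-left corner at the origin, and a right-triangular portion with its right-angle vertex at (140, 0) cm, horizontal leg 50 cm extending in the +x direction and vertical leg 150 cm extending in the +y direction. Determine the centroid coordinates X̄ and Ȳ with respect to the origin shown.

X̄ = 83.13 cm, Ȳ = 71.21 cm

rectangular portion: A = 140 × 150 = 21000.00, centroid at (70.00, 75.00).
triangular portion: A = ½·50·150 = 3750.00, centroid at (156.67, 50.00).
ΣA = 24750.00 cm², ΣAX̄ = 2057500.00 cm³, ΣAȲ = 1762500.00 cm³.
X̄ = 2057500.00/24750.00 = 83.13 cm; Ȳ = 1762500.00/24750.00 = 71.21 cm.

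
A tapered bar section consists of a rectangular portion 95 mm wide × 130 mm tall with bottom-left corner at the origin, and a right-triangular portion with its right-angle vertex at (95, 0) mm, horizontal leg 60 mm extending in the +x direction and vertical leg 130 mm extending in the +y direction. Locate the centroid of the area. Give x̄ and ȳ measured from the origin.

x̄ = 63.70 mm, ȳ = 59.80 mm

rectangular portion: A = 95 × 130 = 12350.00, centroid at (47.50, 65.00).
triangular portion: A = ½·60·130 = 3900.00, centroid at (115.00, 43.33).
ΣA = 16250.00 mm²
ΣAx̄ = (12350.00)(47.50) + (3900.00)(115.00) = 1035125.00 mm³
ΣAȳ = (12350.00)(65.00) + (3900.00)(43.33) = 971750.00 mm³
x̄ = 1035125.00 / 16250.00 = 63.70 mm
ȳ = 971750.00 / 16250.00 = 59.80 mm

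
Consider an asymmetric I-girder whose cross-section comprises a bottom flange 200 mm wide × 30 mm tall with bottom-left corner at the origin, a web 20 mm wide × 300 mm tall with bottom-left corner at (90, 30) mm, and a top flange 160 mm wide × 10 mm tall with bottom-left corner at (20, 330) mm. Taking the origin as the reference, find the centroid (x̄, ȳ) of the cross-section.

x̄ = 100.00 mm, ȳ = 125.44 mm

bottom flange: A = 200 × 30 = 6000.00, centroid at (100.00, 15.00).
web: A = 20 × 300 = 6000.00, centroid at (100.00, 180.00).
top flange: A = 160 × 10 = 1600.00, centroid at (100.00, 335.00).
ΣA = 13600.00 mm², ΣAx̄ = 1360000.00 mm³, ΣAȳ = 1706000.00 mm³.
x̄ = 1360000.00/13600.00 = 100.00 mm; ȳ = 1706000.00/13600.00 = 125.44 mm.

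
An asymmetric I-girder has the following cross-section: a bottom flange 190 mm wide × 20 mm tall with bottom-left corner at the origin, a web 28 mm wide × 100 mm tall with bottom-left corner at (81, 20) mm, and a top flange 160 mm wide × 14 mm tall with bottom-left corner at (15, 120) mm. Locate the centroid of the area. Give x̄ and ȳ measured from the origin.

x̄ = 95.00 mm, ȳ = 58.65 mm

Part | A | x̄ᵢ | ȳᵢ | A·x̄ᵢ | A·ȳᵢ
bottom flange | 3800.00 | 95.00 | 10.00 | 361000.00 | 38000.00
web | 2800.00 | 95.00 | 70.00 | 266000.00 | 196000.00
top flange | 2240.00 | 95.00 | 127.00 | 212800.00 | 284480.00
Σ | 8840.00 |  |  | 839800.00 | 518480.00
x̄ = 839800.00 / 8840.00 = 95.00 mm
ȳ = 518480.00 / 8840.00 = 58.65 mm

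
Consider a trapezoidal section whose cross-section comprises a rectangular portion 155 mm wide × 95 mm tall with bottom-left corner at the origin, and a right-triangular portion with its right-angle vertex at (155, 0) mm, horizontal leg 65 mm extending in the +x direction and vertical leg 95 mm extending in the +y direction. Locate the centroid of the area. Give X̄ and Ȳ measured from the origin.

Part | A | x̄ᵢ | ȳᵢ | A·x̄ᵢ | A·ȳᵢ
rectangular portion | 14725.00 | 77.50 | 47.50 | 1141187.50 | 699437.50
triangular portion | 3087.50 | 176.67 | 31.67 | 545458.33 | 97770.83
Σ | 17812.50 |  |  | 1686645.83 | 797208.33
X̄ = 1686645.83 / 17812.50 = 94.69 mm
Ȳ = 797208.33 / 17812.50 = 44.76 mm

X̄ = 94.69 mm, Ȳ = 44.76 mm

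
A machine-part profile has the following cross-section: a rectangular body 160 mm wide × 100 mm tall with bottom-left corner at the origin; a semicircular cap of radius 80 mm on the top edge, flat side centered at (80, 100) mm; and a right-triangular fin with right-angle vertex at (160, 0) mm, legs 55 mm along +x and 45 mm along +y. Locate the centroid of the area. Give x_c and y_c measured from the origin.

Part | A | x̄ᵢ | ȳᵢ | A·x̄ᵢ | A·ȳᵢ
rectangular body | 16000.00 | 80.00 | 50.00 | 1280000.00 | 800000.00
semicircular top | 10053.10 | 80.00 | 133.95 | 804247.72 | 1346642.98
triangular fin | 1237.50 | 178.33 | 15.00 | 220687.50 | 18562.50
Σ | 27290.60 |  |  | 2304935.22 | 2165205.48
x_c = 2304935.22 / 27290.60 = 84.46 mm
y_c = 2165205.48 / 27290.60 = 79.34 mm

x_c = 84.46 mm, y_c = 79.34 mm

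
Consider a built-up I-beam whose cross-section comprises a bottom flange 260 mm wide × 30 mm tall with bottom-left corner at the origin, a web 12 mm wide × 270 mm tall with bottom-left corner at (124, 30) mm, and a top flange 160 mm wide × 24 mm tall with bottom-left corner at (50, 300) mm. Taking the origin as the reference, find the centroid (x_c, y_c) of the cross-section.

x_c = 130.00 mm, y_c = 124.31 mm

bottom flange: A = 260 × 30 = 7800.00, centroid at (130.00, 15.00).
web: A = 12 × 270 = 3240.00, centroid at (130.00, 165.00).
top flange: A = 160 × 24 = 3840.00, centroid at (130.00, 312.00).
ΣA = 14880.00 mm², ΣAx_c = 1934400.00 mm³, ΣAy_c = 1849680.00 mm³.
x_c = 1934400.00/14880.00 = 130.00 mm; y_c = 1849680.00/14880.00 = 124.31 mm.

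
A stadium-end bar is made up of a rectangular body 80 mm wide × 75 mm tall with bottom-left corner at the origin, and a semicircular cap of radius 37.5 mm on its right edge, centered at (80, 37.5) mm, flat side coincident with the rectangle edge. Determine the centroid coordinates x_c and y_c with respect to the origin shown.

x_c = 55.05 mm, y_c = 37.50 mm

rectangular body: A = 80 × 75 = 6000.00, centroid at (40.00, 37.50).
semicircular end: A = ½π·37.5² = 2208.93, centroid at (95.92, 37.50).
ΣA = 8208.93 mm², ΣAx_c = 451870.84 mm³, ΣAy_c = 307834.96 mm³.
x_c = 451870.84/8208.93 = 55.05 mm; y_c = 307834.96/8208.93 = 37.50 mm.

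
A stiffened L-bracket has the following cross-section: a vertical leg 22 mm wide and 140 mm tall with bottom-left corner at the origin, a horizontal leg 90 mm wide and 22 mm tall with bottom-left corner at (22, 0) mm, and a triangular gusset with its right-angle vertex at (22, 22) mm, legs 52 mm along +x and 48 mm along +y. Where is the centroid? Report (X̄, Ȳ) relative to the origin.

Part | A | x̄ᵢ | ȳᵢ | A·x̄ᵢ | A·ȳᵢ
vertical leg | 3080.00 | 11.00 | 70.00 | 33880.00 | 215600.00
horizontal leg | 1980.00 | 67.00 | 11.00 | 132660.00 | 21780.00
gusset | 1248.00 | 39.33 | 38.00 | 49088.00 | 47424.00
Σ | 6308.00 |  |  | 215628.00 | 284804.00
X̄ = 215628.00 / 6308.00 = 34.18 mm
Ȳ = 284804.00 / 6308.00 = 45.15 mm

X̄ = 34.18 mm, Ȳ = 45.15 mm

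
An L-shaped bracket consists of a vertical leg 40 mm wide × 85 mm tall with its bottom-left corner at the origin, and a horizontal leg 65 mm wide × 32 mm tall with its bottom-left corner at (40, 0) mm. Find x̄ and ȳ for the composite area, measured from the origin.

Part | A | x̄ᵢ | ȳᵢ | A·x̄ᵢ | A·ȳᵢ
vertical leg | 3400.00 | 20.00 | 42.50 | 68000.00 | 144500.00
horizontal leg | 2080.00 | 72.50 | 16.00 | 150800.00 | 33280.00
Σ | 5480.00 |  |  | 218800.00 | 177780.00
x̄ = 218800.00 / 5480.00 = 39.93 mm
ȳ = 177780.00 / 5480.00 = 32.44 mm

x̄ = 39.93 mm, ȳ = 32.44 mm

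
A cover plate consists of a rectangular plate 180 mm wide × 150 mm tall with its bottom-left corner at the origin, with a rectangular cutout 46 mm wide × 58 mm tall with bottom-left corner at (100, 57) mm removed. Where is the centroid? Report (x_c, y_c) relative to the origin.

plate: A = 180 × 150 = 27000.00, centroid at (90.00, 75.00).
hole: A = −(46 × 58) = -2668.00, centroid at (123.00, 86.00).
ΣA = 24332.00 mm²
ΣAx_c = (27000.00)(90.00) + (-2668.00)(123.00) = 2101836.00 mm³
ΣAy_c = (27000.00)(75.00) + (-2668.00)(86.00) = 1795552.00 mm³
x_c = 2101836.00 / 24332.00 = 86.38 mm
y_c = 1795552.00 / 24332.00 = 73.79 mm

x_c = 86.38 mm, y_c = 73.79 mm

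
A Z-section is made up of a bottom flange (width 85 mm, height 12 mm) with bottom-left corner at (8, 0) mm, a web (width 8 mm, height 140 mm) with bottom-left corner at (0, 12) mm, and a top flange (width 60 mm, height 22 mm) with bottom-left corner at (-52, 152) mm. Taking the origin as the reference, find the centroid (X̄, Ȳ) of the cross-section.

bottom flange: A = 85 × 12 = 1020.00, centroid at (50.50, 6.00).
web: A = 8 × 140 = 1120.00, centroid at (4.00, 82.00).
top flange: A = 60 × 22 = 1320.00, centroid at (-22.00, 163.00).
ΣA = 3460.00 mm²
ΣAX̄ = (1020.00)(50.50) + (1120.00)(4.00) + (1320.00)(-22.00) = 26950.00 mm³
ΣAȲ = (1020.00)(6.00) + (1120.00)(82.00) + (1320.00)(163.00) = 313120.00 mm³
X̄ = 26950.00 / 3460.00 = 7.79 mm
Ȳ = 313120.00 / 3460.00 = 90.50 mm

X̄ = 7.79 mm, Ȳ = 90.50 mm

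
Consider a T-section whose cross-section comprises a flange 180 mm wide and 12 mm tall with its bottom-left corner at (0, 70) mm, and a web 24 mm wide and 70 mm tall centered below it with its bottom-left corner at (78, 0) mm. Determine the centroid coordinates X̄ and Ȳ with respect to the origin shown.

web: A = 24 × 70 = 1680.00, centroid at (90.00, 35.00).
flange: A = 180 × 12 = 2160.00, centroid at (90.00, 76.00).
ΣA = 3840.00 mm²
ΣAX̄ = (1680.00)(90.00) + (2160.00)(90.00) = 345600.00 mm³
ΣAȲ = (1680.00)(35.00) + (2160.00)(76.00) = 222960.00 mm³
X̄ = 345600.00 / 3840.00 = 90.00 mm
Ȳ = 222960.00 / 3840.00 = 58.06 mm

X̄ = 90.00 mm, Ȳ = 58.06 mm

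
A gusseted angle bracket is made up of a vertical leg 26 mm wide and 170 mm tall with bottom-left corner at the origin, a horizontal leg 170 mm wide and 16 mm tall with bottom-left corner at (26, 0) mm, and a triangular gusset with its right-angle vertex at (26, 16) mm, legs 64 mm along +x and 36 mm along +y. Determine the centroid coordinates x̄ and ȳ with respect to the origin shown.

x̄ = 49.92 mm, ȳ = 51.82 mm

vertical leg: A = 26 × 170 = 4420.00, centroid at (13.00, 85.00).
horizontal leg: A = 170 × 16 = 2720.00, centroid at (111.00, 8.00).
gusset: A = ½·64·36 = 1152.00, centroid at (47.33, 28.00).
ΣA = 8292.00 mm²
ΣAx̄ = (4420.00)(13.00) + (2720.00)(111.00) + (1152.00)(47.33) = 413908.00 mm³
ΣAȳ = (4420.00)(85.00) + (2720.00)(8.00) + (1152.00)(28.00) = 429716.00 mm³
x̄ = 413908.00 / 8292.00 = 49.92 mm
ȳ = 429716.00 / 8292.00 = 51.82 mm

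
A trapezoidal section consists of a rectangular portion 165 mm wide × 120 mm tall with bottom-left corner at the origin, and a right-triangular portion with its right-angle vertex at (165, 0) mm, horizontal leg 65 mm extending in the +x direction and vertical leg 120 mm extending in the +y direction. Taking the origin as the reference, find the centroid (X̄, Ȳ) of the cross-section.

X̄ = 99.64 mm, Ȳ = 56.71 mm

Part | A | x̄ᵢ | ȳᵢ | A·x̄ᵢ | A·ȳᵢ
rectangular portion | 19800.00 | 82.50 | 60.00 | 1633500.00 | 1188000.00
triangular portion | 3900.00 | 186.67 | 40.00 | 728000.00 | 156000.00
Σ | 23700.00 |  |  | 2361500.00 | 1344000.00
X̄ = 2361500.00 / 23700.00 = 99.64 mm
Ȳ = 1344000.00 / 23700.00 = 56.71 mm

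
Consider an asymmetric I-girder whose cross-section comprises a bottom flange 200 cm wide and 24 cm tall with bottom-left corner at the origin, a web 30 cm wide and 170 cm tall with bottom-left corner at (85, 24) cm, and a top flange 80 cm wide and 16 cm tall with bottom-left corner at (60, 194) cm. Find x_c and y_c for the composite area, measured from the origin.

Part | A | x̄ᵢ | ȳᵢ | A·x̄ᵢ | A·ȳᵢ
bottom flange | 4800.00 | 100.00 | 12.00 | 480000.00 | 57600.00
web | 5100.00 | 100.00 | 109.00 | 510000.00 | 555900.00
top flange | 1280.00 | 100.00 | 202.00 | 128000.00 | 258560.00
Σ | 11180.00 |  |  | 1118000.00 | 872060.00
x_c = 1118000.00 / 11180.00 = 100.00 cm
y_c = 872060.00 / 11180.00 = 78.00 cm

x_c = 100.00 cm, y_c = 78.00 cm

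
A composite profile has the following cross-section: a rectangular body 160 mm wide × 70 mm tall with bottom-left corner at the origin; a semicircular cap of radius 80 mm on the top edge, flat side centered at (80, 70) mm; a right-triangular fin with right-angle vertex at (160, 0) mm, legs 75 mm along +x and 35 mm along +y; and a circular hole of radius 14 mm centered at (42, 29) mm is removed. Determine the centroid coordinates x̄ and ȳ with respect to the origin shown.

Part | A | x̄ᵢ | ȳᵢ | A·x̄ᵢ | A·ȳᵢ
rectangular body | 11200.00 | 80.00 | 35.00 | 896000.00 | 392000.00
semicircular top | 10053.10 | 80.00 | 103.95 | 804247.72 | 1045050.09
triangular fin | 1312.50 | 185.00 | 11.67 | 242812.50 | 15312.50
hole | -615.75 | 42.00 | 29.00 | -25861.59 | -17856.81
Σ | 21949.84 |  |  | 1917198.63 | 1434505.78
x̄ = 1917198.63 / 21949.84 = 87.34 mm
ȳ = 1434505.78 / 21949.84 = 65.35 mm

x̄ = 87.34 mm, ȳ = 65.35 mm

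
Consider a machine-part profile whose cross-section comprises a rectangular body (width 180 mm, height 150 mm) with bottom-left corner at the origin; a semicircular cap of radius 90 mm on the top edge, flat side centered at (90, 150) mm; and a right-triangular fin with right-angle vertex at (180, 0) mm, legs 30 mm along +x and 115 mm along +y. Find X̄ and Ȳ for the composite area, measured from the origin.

Part | A | x̄ᵢ | ȳᵢ | A·x̄ᵢ | A·ȳᵢ
rectangular body | 27000.00 | 90.00 | 75.00 | 2430000.00 | 2025000.00
semicircular top | 12723.45 | 90.00 | 188.20 | 1145110.52 | 2394517.54
triangular fin | 1725.00 | 190.00 | 38.33 | 327750.00 | 66125.00
Σ | 41448.45 |  |  | 3902860.52 | 4485642.54
X̄ = 3902860.52 / 41448.45 = 94.16 mm
Ȳ = 4485642.54 / 41448.45 = 108.22 mm

X̄ = 94.16 mm, Ȳ = 108.22 mm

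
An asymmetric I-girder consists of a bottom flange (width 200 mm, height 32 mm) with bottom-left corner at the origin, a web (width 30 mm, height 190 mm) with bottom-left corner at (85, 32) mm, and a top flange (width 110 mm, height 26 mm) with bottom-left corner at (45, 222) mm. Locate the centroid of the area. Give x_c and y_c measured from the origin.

x_c = 100.00 mm, y_c = 100.16 mm

bottom flange: A = 200 × 32 = 6400.00, centroid at (100.00, 16.00).
web: A = 30 × 190 = 5700.00, centroid at (100.00, 127.00).
top flange: A = 110 × 26 = 2860.00, centroid at (100.00, 235.00).
ΣA = 14960.00 mm²
ΣAx_c = (6400.00)(100.00) + (5700.00)(100.00) + (2860.00)(100.00) = 1496000.00 mm³
ΣAy_c = (6400.00)(16.00) + (5700.00)(127.00) + (2860.00)(235.00) = 1498400.00 mm³
x_c = 1496000.00 / 14960.00 = 100.00 mm
y_c = 1498400.00 / 14960.00 = 100.16 mm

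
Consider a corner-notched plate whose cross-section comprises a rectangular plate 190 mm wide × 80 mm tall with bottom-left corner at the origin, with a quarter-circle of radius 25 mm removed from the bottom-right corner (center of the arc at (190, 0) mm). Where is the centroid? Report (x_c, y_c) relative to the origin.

x_c = 92.18 mm, y_c = 40.98 mm

Part | A | x̄ᵢ | ȳᵢ | A·x̄ᵢ | A·ȳᵢ
plate | 15200.00 | 95.00 | 40.00 | 1444000.00 | 608000.00
removed quarter-circle | -490.87 | 179.39 | 10.61 | -88057.70 | -5208.33
Σ | 14709.13 |  |  | 1355942.30 | 602791.67
x_c = 1355942.30 / 14709.13 = 92.18 mm
y_c = 602791.67 / 14709.13 = 40.98 mm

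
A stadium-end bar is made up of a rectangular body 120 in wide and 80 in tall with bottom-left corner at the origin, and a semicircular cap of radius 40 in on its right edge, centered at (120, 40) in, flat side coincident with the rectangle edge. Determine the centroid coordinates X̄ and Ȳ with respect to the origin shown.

Part | A | x̄ᵢ | ȳᵢ | A·x̄ᵢ | A·ȳᵢ
rectangular body | 9600.00 | 60.00 | 40.00 | 576000.00 | 384000.00
semicircular end | 2513.27 | 136.98 | 40.00 | 344259.56 | 100530.96
Σ | 12113.27 |  |  | 920259.56 | 484530.96
X̄ = 920259.56 / 12113.27 = 75.97 in
Ȳ = 484530.96 / 12113.27 = 40.00 in

X̄ = 75.97 in, Ȳ = 40.00 in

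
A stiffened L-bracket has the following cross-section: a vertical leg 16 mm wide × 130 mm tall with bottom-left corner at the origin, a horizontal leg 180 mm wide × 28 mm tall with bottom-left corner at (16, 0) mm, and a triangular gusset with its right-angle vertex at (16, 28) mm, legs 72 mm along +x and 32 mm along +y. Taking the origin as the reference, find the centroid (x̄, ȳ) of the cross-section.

vertical leg: A = 16 × 130 = 2080.00, centroid at (8.00, 65.00).
horizontal leg: A = 180 × 28 = 5040.00, centroid at (106.00, 14.00).
gusset: A = ½·72·32 = 1152.00, centroid at (40.00, 38.67).
ΣA = 8272.00 mm², ΣAx̄ = 596960.00 mm³, ΣAȳ = 250304.00 mm³.
x̄ = 596960.00/8272.00 = 72.17 mm; ȳ = 250304.00/8272.00 = 30.26 mm.

x̄ = 72.17 mm, ȳ = 30.26 mm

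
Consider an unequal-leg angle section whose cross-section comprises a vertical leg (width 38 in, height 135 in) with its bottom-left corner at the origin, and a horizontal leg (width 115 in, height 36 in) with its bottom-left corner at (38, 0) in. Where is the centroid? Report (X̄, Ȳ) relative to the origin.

X̄ = 53.17 in, Ȳ = 45.39 in

vertical leg: A = 38 × 135 = 5130.00, centroid at (19.00, 67.50).
horizontal leg: A = 115 × 36 = 4140.00, centroid at (95.50, 18.00).
ΣA = 9270.00 in²
ΣAX̄ = (5130.00)(19.00) + (4140.00)(95.50) = 492840.00 in³
ΣAȲ = (5130.00)(67.50) + (4140.00)(18.00) = 420795.00 in³
X̄ = 492840.00 / 9270.00 = 53.17 in
Ȳ = 420795.00 / 9270.00 = 45.39 in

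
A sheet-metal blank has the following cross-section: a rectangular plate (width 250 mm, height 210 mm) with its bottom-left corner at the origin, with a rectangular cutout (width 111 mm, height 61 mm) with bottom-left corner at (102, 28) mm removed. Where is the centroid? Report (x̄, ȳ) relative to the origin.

Part | A | x̄ᵢ | ȳᵢ | A·x̄ᵢ | A·ȳᵢ
plate | 52500.00 | 125.00 | 105.00 | 6562500.00 | 5512500.00
hole | -6771.00 | 157.50 | 58.50 | -1066432.50 | -396103.50
Σ | 45729.00 |  |  | 5496067.50 | 5116396.50
x̄ = 5496067.50 / 45729.00 = 120.19 mm
ȳ = 5116396.50 / 45729.00 = 111.89 mm

x̄ = 120.19 mm, ȳ = 111.89 mm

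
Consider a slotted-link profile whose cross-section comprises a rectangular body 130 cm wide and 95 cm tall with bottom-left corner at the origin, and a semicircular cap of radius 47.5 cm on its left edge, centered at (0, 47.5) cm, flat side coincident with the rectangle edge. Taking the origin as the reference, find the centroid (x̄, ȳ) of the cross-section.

x̄ = 46.01 cm, ȳ = 47.50 cm

Part | A | x̄ᵢ | ȳᵢ | A·x̄ᵢ | A·ȳᵢ
rectangular body | 12350.00 | 65.00 | 47.50 | 802750.00 | 586625.00
semicircular end | 3544.11 | -20.16 | 47.50 | -71447.92 | 168345.19
Σ | 15894.11 |  |  | 731302.08 | 754970.19
x̄ = 731302.08 / 15894.11 = 46.01 cm
ȳ = 754970.19 / 15894.11 = 47.50 cm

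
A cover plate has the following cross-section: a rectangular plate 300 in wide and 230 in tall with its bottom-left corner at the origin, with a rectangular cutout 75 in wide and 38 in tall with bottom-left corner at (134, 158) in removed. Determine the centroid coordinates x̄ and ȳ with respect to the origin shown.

x̄ = 149.07 in, ȳ = 112.33 in

Part | A | x̄ᵢ | ȳᵢ | A·x̄ᵢ | A·ȳᵢ
plate | 69000.00 | 150.00 | 115.00 | 10350000.00 | 7935000.00
hole | -2850.00 | 171.50 | 177.00 | -488775.00 | -504450.00
Σ | 66150.00 |  |  | 9861225.00 | 7430550.00
x̄ = 9861225.00 / 66150.00 = 149.07 in
ȳ = 7430550.00 / 66150.00 = 112.33 in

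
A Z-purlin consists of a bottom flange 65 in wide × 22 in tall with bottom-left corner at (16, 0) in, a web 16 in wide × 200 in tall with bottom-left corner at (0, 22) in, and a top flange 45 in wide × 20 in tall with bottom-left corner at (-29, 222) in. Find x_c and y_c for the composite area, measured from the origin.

x_c = 16.11 in, y_c = 111.20 in

bottom flange: A = 65 × 22 = 1430.00, centroid at (48.50, 11.00).
web: A = 16 × 200 = 3200.00, centroid at (8.00, 122.00).
top flange: A = 45 × 20 = 900.00, centroid at (-6.50, 232.00).
ΣA = 5530.00 in²
ΣAx_c = (1430.00)(48.50) + (3200.00)(8.00) + (900.00)(-6.50) = 89105.00 in³
ΣAy_c = (1430.00)(11.00) + (3200.00)(122.00) + (900.00)(232.00) = 614930.00 in³
x_c = 89105.00 / 5530.00 = 16.11 in
y_c = 614930.00 / 5530.00 = 111.20 in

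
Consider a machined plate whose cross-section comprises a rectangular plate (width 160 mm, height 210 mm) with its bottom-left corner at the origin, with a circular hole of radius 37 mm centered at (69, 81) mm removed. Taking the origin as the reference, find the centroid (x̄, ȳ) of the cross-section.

x̄ = 81.61 mm, ȳ = 108.52 mm

plate: A = 160 × 210 = 33600.00, centroid at (80.00, 105.00).
hole: A = −π·37² = -4300.84, centroid at (69.00, 81.00).
ΣA = 29299.16 mm², ΣAx̄ = 2391242.02 mm³, ΣAȳ = 3179631.93 mm³.
x̄ = 2391242.02/29299.16 = 81.61 mm; ȳ = 3179631.93/29299.16 = 108.52 mm.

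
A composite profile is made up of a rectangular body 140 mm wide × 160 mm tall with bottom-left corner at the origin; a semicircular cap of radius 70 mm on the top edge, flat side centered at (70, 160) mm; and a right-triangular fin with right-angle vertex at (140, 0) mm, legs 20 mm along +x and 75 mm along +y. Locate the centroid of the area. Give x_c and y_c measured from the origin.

rectangular body: A = 140 × 160 = 22400.00, centroid at (70.00, 80.00).
semicircular top: A = ½π·70² = 7696.90, centroid at (70.00, 189.71).
triangular fin: A = ½·20·75 = 750.00, centroid at (146.67, 25.00).
ΣA = 30846.90 mm², ΣAx_c = 2216783.14 mm³, ΣAy_c = 3270920.99 mm³.
x_c = 2216783.14/30846.90 = 71.86 mm; y_c = 3270920.99/30846.90 = 106.04 mm.

x_c = 71.86 mm, y_c = 106.04 mm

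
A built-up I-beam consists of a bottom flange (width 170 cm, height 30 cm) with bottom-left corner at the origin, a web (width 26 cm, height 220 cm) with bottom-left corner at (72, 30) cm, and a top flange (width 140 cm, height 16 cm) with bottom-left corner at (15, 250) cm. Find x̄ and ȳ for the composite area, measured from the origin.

bottom flange: A = 170 × 30 = 5100.00, centroid at (85.00, 15.00).
web: A = 26 × 220 = 5720.00, centroid at (85.00, 140.00).
top flange: A = 140 × 16 = 2240.00, centroid at (85.00, 258.00).
ΣA = 13060.00 cm²
ΣAx̄ = (5100.00)(85.00) + (5720.00)(85.00) + (2240.00)(85.00) = 1110100.00 cm³
ΣAȳ = (5100.00)(15.00) + (5720.00)(140.00) + (2240.00)(258.00) = 1455220.00 cm³
x̄ = 1110100.00 / 13060.00 = 85.00 cm
ȳ = 1455220.00 / 13060.00 = 111.43 cm

x̄ = 85.00 cm, ȳ = 111.43 cm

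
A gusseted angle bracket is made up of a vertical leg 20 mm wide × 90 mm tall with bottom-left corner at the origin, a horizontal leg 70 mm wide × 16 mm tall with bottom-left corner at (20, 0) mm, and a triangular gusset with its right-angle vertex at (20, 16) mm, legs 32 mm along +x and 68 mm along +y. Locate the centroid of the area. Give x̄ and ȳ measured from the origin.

vertical leg: A = 20 × 90 = 1800.00, centroid at (10.00, 45.00).
horizontal leg: A = 70 × 16 = 1120.00, centroid at (55.00, 8.00).
gusset: A = ½·32·68 = 1088.00, centroid at (30.67, 38.67).
ΣA = 4008.00 mm²
ΣAx̄ = (1800.00)(10.00) + (1120.00)(55.00) + (1088.00)(30.67) = 112965.33 mm³
ΣAȳ = (1800.00)(45.00) + (1120.00)(8.00) + (1088.00)(38.67) = 132029.33 mm³
x̄ = 112965.33 / 4008.00 = 28.18 mm
ȳ = 132029.33 / 4008.00 = 32.94 mm

x̄ = 28.18 mm, ȳ = 32.94 mm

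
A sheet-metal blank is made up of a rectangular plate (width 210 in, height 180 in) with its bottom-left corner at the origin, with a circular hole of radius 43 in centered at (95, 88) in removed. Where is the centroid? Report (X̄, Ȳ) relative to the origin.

plate: A = 210 × 180 = 37800.00, centroid at (105.00, 90.00).
hole: A = −π·43² = -5808.80, centroid at (95.00, 88.00).
ΣA = 31991.20 in², ΣAX̄ = 3417163.54 in³, ΣAȲ = 2890825.18 in³.
X̄ = 3417163.54/31991.20 = 106.82 in; Ȳ = 2890825.18/31991.20 = 90.36 in.

X̄ = 106.82 in, Ȳ = 90.36 in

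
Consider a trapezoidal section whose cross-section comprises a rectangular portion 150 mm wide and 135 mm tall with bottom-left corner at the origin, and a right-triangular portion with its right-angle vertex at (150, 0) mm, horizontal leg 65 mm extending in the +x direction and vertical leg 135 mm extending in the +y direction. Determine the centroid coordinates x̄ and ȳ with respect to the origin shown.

Part | A | x̄ᵢ | ȳᵢ | A·x̄ᵢ | A·ȳᵢ
rectangular portion | 20250.00 | 75.00 | 67.50 | 1518750.00 | 1366875.00
triangular portion | 4387.50 | 171.67 | 45.00 | 753187.50 | 197437.50
Σ | 24637.50 |  |  | 2271937.50 | 1564312.50
x̄ = 2271937.50 / 24637.50 = 92.21 mm
ȳ = 1564312.50 / 24637.50 = 63.49 mm

x̄ = 92.21 mm, ȳ = 63.49 mm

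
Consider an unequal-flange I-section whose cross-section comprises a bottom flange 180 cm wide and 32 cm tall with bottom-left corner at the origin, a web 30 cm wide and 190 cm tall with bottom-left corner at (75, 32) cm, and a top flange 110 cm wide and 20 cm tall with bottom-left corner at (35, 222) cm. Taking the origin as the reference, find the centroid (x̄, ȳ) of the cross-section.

x̄ = 90.00 cm, ȳ = 97.11 cm

bottom flange: A = 180 × 32 = 5760.00, centroid at (90.00, 16.00).
web: A = 30 × 190 = 5700.00, centroid at (90.00, 127.00).
top flange: A = 110 × 20 = 2200.00, centroid at (90.00, 232.00).
ΣA = 13660.00 cm²
ΣAx̄ = (5760.00)(90.00) + (5700.00)(90.00) + (2200.00)(90.00) = 1229400.00 cm³
ΣAȳ = (5760.00)(16.00) + (5700.00)(127.00) + (2200.00)(232.00) = 1326460.00 cm³
x̄ = 1229400.00 / 13660.00 = 90.00 cm
ȳ = 1326460.00 / 13660.00 = 97.11 cm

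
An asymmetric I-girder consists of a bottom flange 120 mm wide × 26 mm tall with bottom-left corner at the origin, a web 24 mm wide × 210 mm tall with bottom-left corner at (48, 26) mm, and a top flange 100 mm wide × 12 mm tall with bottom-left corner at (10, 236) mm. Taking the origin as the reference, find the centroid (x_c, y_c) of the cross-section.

x_c = 60.00 mm, y_c = 105.90 mm

bottom flange: A = 120 × 26 = 3120.00, centroid at (60.00, 13.00).
web: A = 24 × 210 = 5040.00, centroid at (60.00, 131.00).
top flange: A = 100 × 12 = 1200.00, centroid at (60.00, 242.00).
ΣA = 9360.00 mm²
ΣAx_c = (3120.00)(60.00) + (5040.00)(60.00) + (1200.00)(60.00) = 561600.00 mm³
ΣAy_c = (3120.00)(13.00) + (5040.00)(131.00) + (1200.00)(242.00) = 991200.00 mm³
x_c = 561600.00 / 9360.00 = 60.00 mm
y_c = 991200.00 / 9360.00 = 105.90 mm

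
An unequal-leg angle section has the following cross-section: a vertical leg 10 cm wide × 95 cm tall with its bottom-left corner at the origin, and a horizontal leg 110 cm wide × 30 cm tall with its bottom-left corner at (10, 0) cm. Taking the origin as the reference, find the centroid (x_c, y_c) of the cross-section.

x_c = 51.59 cm, y_c = 22.26 cm

vertical leg: A = 10 × 95 = 950.00, centroid at (5.00, 47.50).
horizontal leg: A = 110 × 30 = 3300.00, centroid at (65.00, 15.00).
ΣA = 4250.00 cm²
ΣAx_c = (950.00)(5.00) + (3300.00)(65.00) = 219250.00 cm³
ΣAy_c = (950.00)(47.50) + (3300.00)(15.00) = 94625.00 cm³
x_c = 219250.00 / 4250.00 = 51.59 cm
y_c = 94625.00 / 4250.00 = 22.26 cm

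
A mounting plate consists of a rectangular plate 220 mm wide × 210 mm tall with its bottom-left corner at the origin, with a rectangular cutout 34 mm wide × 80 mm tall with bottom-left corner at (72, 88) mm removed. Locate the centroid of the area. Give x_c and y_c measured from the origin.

x_c = 111.31 mm, y_c = 103.56 mm

plate: A = 220 × 210 = 46200.00, centroid at (110.00, 105.00).
hole: A = −(34 × 80) = -2720.00, centroid at (89.00, 128.00).
ΣA = 43480.00 mm², ΣAx_c = 4839920.00 mm³, ΣAy_c = 4502840.00 mm³.
x_c = 4839920.00/43480.00 = 111.31 mm; y_c = 4502840.00/43480.00 = 103.56 mm.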